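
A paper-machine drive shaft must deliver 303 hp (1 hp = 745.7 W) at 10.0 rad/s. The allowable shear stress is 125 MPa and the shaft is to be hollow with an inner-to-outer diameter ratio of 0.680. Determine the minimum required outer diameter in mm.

105 mm

ω = 10.0 rad/s, so T = P/ω = 303×745.7 / 10.00 = 22590 N·m.
For a hollow shaft with d_i/d_o = 0.680: τ_max = 16T/(π d_o³ (1−k⁴)), so d_o = [16T/(π τ_allow (1−k⁴))]^(1/3) = [16·22590/(π·1.25×10^8·0.7862)]^(1/3) = 0.1054 m.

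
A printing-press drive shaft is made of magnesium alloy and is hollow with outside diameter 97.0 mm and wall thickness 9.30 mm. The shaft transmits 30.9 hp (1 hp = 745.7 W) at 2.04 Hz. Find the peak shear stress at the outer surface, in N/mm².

ω = 2π·2.04 = 12.82 rad/s, so T = P/ω = 30.9×745.7 / 12.82 = 1798 N·m.
J = π(d_o⁴ − d_i⁴)/32 = π(0.0970⁴ − 0.0784⁴)/32 = 4.982×10^-6 m⁴.
τ_max = T·r/J = 1798 × 0.0485 / 4.982×10^-6 = 1.750×10^7 Pa.

17.5 N/mm²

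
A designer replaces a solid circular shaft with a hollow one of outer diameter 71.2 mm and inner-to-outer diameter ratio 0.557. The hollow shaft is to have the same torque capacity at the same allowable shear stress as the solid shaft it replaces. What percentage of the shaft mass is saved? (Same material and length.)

Equal τ_max and T ⇒ the solid shaft needs d_s³ = d_o³(1−k⁴), so d_s = 71.2·(1−0.557⁴)^(1/3) = 68.84 mm.
Area ratio A_h/A_s = d_o²(1−k²)/d_s² = (1−k²)/(1−k⁴)^(2/3) = 0.7379.
Mass saving = 1 − 0.7379 = 26.2 %.

26.2 %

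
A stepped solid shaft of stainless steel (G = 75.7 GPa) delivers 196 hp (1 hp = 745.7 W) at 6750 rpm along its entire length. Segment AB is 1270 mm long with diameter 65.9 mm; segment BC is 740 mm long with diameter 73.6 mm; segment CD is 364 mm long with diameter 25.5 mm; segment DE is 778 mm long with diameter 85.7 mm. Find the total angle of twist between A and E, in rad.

ω = 2π·6750/60 = 706.9 rad/s, so T = P/ω = 196×745.7 / 706.9 = 206.8 N·m.
J_AB = π(0.0659)⁴/32 = 1.85×10^-6 m⁴; J_BC = π(0.0736)⁴/32 = 2.88×10^-6 m⁴; J_CD = π(0.0255)⁴/32 = 4.15×10^-8 m⁴; J_DE = π(0.0857)⁴/32 = 5.30×10^-6 m⁴.
θ = (T/G)·Σ L_i/J_i = (206.8/75.7×10⁹)·(1.27/1.85×10^-6 + 0.740/2.88×10^-6 + 0.364/4.15×10^-8 + 0.778/5.30×10^-6) = 0.02693 rad.

0.0269 rad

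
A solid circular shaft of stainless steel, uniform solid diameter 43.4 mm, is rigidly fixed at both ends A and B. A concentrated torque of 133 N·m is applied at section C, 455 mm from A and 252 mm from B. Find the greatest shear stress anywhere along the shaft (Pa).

5.33e6 Pa

With uniform GJ and both ends fixed, compatibility θ_AC = θ_CB gives T_A·a = T_B·b, together with T_A + T_B = T₀.
T_A = T₀·b/(a+b) = 133.0·252/707.0 = 47.41 N·m; T_B = 85.59 N·m.
τ in each portion: τ_AC = 2.95×10^6 Pa, τ_CB = 5.33×10^6 Pa; maximum is in CB.
τ_max = T_CB·r/J = 85.59·0.0217/3.48×10^-7 = 5.333×10^6 Pa.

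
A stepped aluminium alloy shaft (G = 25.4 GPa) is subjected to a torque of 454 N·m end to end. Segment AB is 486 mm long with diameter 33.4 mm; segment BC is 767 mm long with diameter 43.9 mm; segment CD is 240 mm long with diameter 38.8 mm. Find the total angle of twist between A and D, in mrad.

128 mrad

J_AB = π(0.0334)⁴/32 = 1.22×10^-7 m⁴; J_BC = π(0.0439)⁴/32 = 3.65×10^-7 m⁴; J_CD = π(0.0388)⁴/32 = 2.22×10^-7 m⁴.
θ = (T/G)·Σ L_i/J_i = (454.0/25.4×10⁹)·(0.486/1.22×10^-7 + 0.767/3.65×10^-7 + 0.240/2.22×10^-7) = 0.1280 rad.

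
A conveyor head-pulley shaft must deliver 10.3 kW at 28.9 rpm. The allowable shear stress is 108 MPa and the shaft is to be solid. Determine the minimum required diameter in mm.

ω = 2π·28.9/60 = 3.026 rad/s, so T = P/ω = 10.3×10³ / 3.026 = 3403 N·m.
For a solid shaft τ_max = 16T/(πd³), so d = (16T/(π τ_allow))^(1/3) = (16·3403/(π·1.08×10^8))^(1/3) = 0.05434 m.

54.3 mm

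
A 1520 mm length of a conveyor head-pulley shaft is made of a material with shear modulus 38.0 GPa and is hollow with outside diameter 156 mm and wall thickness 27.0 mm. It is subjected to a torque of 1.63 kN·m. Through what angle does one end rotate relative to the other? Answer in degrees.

0.0786°

J = π(d_o⁴ − d_i⁴)/32 = π(0.156⁴ − 0.102⁴)/32 = 4.752×10^-5 m⁴.
θ = T·L/(G·J) = 1630 × 1.52 / (38.0×10⁹ × 4.752×10^-5) = 1.372×10^-3 rad.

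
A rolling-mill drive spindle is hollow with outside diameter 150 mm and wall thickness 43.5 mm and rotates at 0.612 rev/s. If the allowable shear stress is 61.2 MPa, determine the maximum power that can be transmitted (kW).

J = π(d_o⁴ − d_i⁴)/32 = π(0.150⁴ − 0.0630⁴)/32 = 4.815×10^-5 m⁴.
T_max = τ_allow·J/r = 6.12×10^7 × 4.815×10^-5 / 0.0750 = 39290 N·m.
ω = 2π·0.612 = 3.845 rad/s, so P_max = T_max·ω = 1.511×10^5 W.

151 kW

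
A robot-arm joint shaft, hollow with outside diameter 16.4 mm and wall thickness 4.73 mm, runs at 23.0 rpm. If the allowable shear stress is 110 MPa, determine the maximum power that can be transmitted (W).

J = π(d_o⁴ − d_i⁴)/32 = π(0.0164⁴ − 0.00694⁴)/32 = 6.874×10^-9 m⁴.
T_max = τ_allow·J/r = 1.10×10^8 × 6.874×10^-9 / 0.00820 = 92.21 N·m.
ω = 2π·23.0/60 = 2.409 rad/s, so P_max = T_max·ω = 222.1 W.

222 W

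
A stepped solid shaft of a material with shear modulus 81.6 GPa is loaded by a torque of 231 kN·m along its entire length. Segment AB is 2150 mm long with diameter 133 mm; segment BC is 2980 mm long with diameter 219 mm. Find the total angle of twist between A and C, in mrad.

235 mrad

J_AB = π(0.133)⁴/32 = 3.07×10^-5 m⁴; J_BC = π(0.219)⁴/32 = 2.26×10^-4 m⁴.
θ = (T/G)·Σ L_i/J_i = (231000/81.6×10⁹)·(2.15/3.07×10^-5 + 2.98/2.26×10^-4) = 0.2355 rad.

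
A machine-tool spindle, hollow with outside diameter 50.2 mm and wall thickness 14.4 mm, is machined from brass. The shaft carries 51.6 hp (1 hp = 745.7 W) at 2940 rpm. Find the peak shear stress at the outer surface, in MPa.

5.20 MPa

ω = 2π·2940/60 = 307.9 rad/s, so T = P/ω = 51.6×745.7 / 307.9 = 125.0 N·m.
J = π(d_o⁴ − d_i⁴)/32 = π(0.0502⁴ − 0.0214⁴)/32 = 6.029×10^-7 m⁴.
τ_max = T·r/J = 125.0 × 0.0251 / 6.029×10^-7 = 5.203×10^6 Pa.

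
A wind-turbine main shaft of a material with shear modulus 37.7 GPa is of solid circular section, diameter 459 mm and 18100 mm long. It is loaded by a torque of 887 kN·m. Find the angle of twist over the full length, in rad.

0.0977 rad

J = πd⁴/32 = π(0.459)⁴/32 = 4.358×10^-3 m⁴.
θ = T·L/(G·J) = 887000 × 18.1 / (37.7×10⁹ × 4.358×10^-3) = 0.09773 rad.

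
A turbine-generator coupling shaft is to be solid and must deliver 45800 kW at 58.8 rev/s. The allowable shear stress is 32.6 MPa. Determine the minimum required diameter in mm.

269 mm

ω = 2π·58.8 = 369.5 rad/s, so T = P/ω = 45800×10³ / 369.5 = 124000 N·m.
For a solid shaft τ_max = 16T/(πd³), so d = (16T/(π τ_allow))^(1/3) = (16·124000/(π·3.26×10^7))^(1/3) = 0.2685 m.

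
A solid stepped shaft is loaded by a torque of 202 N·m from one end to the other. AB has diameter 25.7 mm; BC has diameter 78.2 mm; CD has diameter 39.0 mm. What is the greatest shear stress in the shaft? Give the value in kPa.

60600 kPa

Under the same torque, τ_max = 16T/(πd³) is largest where d is smallest — segment AB (d = 25.7 mm).
τ_max = 16·202.0/(π·(0.0257)³) = 6.061×10^7 Pa.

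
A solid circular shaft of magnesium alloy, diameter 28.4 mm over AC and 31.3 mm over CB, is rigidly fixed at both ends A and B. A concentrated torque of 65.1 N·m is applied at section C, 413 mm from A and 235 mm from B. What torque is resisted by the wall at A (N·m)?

18.1 N·m

Compatibility: T_A·a/J_AC = T_B·b/J_CB with T_A + T_B = T₀.
J_AC = 6.39×10^-8 m⁴, J_CB = 9.42×10^-8 m⁴, so T_A = T₀·(J_AC/a)/((J_AC/a)+(J_CB/b)) = 18.12 N·m, T_B = 46.98 N·m.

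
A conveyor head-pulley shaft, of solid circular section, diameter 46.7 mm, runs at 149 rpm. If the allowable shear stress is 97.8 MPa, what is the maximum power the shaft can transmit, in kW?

J = πd⁴/32 = π(0.0467)⁴/32 = 4.669×10^-7 m⁴.
T_max = τ_allow·J/r = 9.78×10^7 × 4.669×10^-7 / 0.0234 = 1956 N·m.
ω = 2π·149/60 = 15.60 rad/s, so P_max = T_max·ω = 3.052×10^4 W.

30.5 kW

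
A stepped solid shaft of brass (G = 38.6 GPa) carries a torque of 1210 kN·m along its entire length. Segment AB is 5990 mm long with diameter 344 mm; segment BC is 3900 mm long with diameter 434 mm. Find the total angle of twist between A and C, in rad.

J_AB = π(0.344)⁴/32 = 1.37×10^-3 m⁴; J_BC = π(0.434)⁴/32 = 3.48×10^-3 m⁴.
θ = (T/G)·Σ L_i/J_i = (1.210e6/38.6×10⁹)·(5.99/1.37×10^-3 + 3.90/3.48×10^-3) = 0.1717 rad.

0.172 rad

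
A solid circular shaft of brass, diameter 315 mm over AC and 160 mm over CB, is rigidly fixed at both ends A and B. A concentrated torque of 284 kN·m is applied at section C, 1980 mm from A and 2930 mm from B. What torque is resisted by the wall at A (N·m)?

272000 N·m

Compatibility: T_A·a/J_AC = T_B·b/J_CB with T_A + T_B = T₀.
J_AC = 9.67×10^-4 m⁴, J_CB = 6.43×10^-5 m⁴, so T_A = T₀·(J_AC/a)/((J_AC/a)+(J_CB/b)) = 271800 N·m, T_B = 12220 N·m.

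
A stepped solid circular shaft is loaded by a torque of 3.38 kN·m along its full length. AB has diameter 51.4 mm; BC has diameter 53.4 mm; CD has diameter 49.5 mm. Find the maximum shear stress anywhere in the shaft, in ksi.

20.6 ksi

Under the same torque, τ_max = 16T/(πd³) is largest where d is smallest — segment CD (d = 49.5 mm).
τ_max = 16·3380/(π·(0.0495)³) = 1.419×10^8 Pa.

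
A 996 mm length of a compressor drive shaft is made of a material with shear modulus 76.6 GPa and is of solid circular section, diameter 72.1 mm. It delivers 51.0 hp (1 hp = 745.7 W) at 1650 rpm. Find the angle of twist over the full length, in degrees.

0.0618°

ω = 2π·1650/60 = 172.8 rad/s, so T = P/ω = 51.0×745.7 / 172.8 = 220.1 N·m.
J = πd⁴/32 = π(0.0721)⁴/32 = 2.653×10^-6 m⁴.
θ = T·L/(G·J) = 220.1 × 0.996 / (76.6×10⁹ × 2.653×10^-6) = 1.079×10^-3 rad.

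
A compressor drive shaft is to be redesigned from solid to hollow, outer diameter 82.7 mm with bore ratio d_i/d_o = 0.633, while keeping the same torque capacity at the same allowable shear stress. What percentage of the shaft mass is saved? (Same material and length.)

Equal τ_max and T ⇒ the solid shaft needs d_s³ = d_o³(1−k⁴), so d_s = 82.7·(1−0.633⁴)^(1/3) = 78.01 mm.
Area ratio A_h/A_s = d_o²(1−k²)/d_s² = (1−k²)/(1−k⁴)^(2/3) = 0.6735.
Mass saving = 1 − 0.6735 = 32.7 %.

32.7 %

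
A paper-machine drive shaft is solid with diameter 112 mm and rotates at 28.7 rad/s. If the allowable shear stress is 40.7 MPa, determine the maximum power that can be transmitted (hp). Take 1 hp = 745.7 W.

432 hp

J = πd⁴/32 = π(0.112)⁴/32 = 1.545×10^-5 m⁴.
T_max = τ_allow·J/r = 4.07×10^7 × 1.545×10^-5 / 0.0560 = 11230 N·m.
ω = 28.7 rad/s, so P_max = T_max·ω = 3.222×10^5 W.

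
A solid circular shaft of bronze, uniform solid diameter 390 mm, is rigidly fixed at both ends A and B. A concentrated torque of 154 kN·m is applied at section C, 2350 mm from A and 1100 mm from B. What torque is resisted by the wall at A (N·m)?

49100 N·m

With uniform GJ and both ends fixed, compatibility θ_AC = θ_CB gives T_A·a = T_B·b, together with T_A + T_B = T₀.
T_A = T₀·b/(a+b) = 154000·1100/3450 = 49100 N·m; T_B = 104900 N·m.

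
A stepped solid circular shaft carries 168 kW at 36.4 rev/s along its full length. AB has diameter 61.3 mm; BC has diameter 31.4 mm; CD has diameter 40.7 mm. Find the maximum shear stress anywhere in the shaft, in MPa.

121 MPa

ω = 2π·36.4 = 228.7 rad/s, so T = P/ω = 168×10³ / 228.7 = 734.6 N·m.
Under the same torque, τ_max = 16T/(πd³) is largest where d is smallest — segment BC (d = 31.4 mm).
τ_max = 16·734.6/(π·(0.0314)³) = 1.208×10^8 Pa.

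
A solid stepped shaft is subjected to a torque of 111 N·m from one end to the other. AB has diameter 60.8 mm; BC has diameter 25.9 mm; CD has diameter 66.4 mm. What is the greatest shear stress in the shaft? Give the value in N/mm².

32.5 N/mm²

Under the same torque, τ_max = 16T/(πd³) is largest where d is smallest — segment BC (d = 25.9 mm).
τ_max = 16·111.0/(π·(0.0259)³) = 3.254×10^7 Pa.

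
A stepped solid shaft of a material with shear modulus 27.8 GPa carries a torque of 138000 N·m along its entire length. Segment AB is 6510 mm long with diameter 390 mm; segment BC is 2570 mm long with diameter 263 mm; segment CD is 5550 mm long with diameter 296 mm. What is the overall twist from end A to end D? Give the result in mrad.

J_AB = π(0.390)⁴/32 = 2.27×10^-3 m⁴; J_BC = π(0.263)⁴/32 = 4.70×10^-4 m⁴; J_CD = π(0.296)⁴/32 = 7.54×10^-4 m⁴.
θ = (T/G)·Σ L_i/J_i = (138000/27.8×10⁹)·(6.51/2.27×10^-3 + 2.57/4.70×10^-4 + 5.55/7.54×10^-4) = 0.07795 rad.

77.9 mrad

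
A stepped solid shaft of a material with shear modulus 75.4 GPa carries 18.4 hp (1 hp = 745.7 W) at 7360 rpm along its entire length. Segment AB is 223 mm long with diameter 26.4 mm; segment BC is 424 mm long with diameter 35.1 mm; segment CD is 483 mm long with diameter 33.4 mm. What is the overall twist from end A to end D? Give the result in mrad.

2.71 mrad

ω = 2π·7360/60 = 770.7 rad/s, so T = P/ω = 18.4×745.7 / 770.7 = 17.80 N·m.
J_AB = π(0.0264)⁴/32 = 4.77×10^-8 m⁴; J_BC = π(0.0351)⁴/32 = 1.49×10^-7 m⁴; J_CD = π(0.0334)⁴/32 = 1.22×10^-7 m⁴.
θ = (T/G)·Σ L_i/J_i = (17.80/75.4×10⁹)·(0.223/4.77×10^-8 + 0.424/1.49×10^-7 + 0.483/1.22×10^-7) = 2.709×10^-3 rad.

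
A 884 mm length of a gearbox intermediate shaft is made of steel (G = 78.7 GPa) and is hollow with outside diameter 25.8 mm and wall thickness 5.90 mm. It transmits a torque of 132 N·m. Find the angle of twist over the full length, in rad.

J = π(d_o⁴ − d_i⁴)/32 = π(0.0258⁴ − 0.0140⁴)/32 = 3.973×10^-8 m⁴.
θ = T·L/(G·J) = 132.0 × 0.884 / (78.7×10⁹ × 3.973×10^-8) = 0.03732 rad.

0.0373 rad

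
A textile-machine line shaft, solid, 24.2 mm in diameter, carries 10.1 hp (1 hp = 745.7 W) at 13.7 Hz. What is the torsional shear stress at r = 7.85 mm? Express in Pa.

ω = 2π·13.7 = 86.08 rad/s, so T = P/ω = 10.1×745.7 / 86.08 = 87.50 N·m.
J = πd⁴/32 = π(0.0242)⁴/32 = 3.367×10^-8 m⁴.
Shear stress varies linearly with radius: τ = T·r/J = 87.50 × 0.00785 / 3.367×10^-8 = 2.040×10^7 Pa.

2.04e7 Pa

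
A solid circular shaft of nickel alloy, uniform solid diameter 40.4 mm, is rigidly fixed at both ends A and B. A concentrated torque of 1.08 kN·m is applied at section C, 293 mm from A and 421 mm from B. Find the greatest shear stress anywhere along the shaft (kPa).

49200 kPa

With uniform GJ and both ends fixed, compatibility θ_AC = θ_CB gives T_A·a = T_B·b, together with T_A + T_B = T₀.
T_A = T₀·b/(a+b) = 1080·421/714.0 = 636.8 N·m; T_B = 443.2 N·m.
τ in each portion: τ_AC = 4.92×10^7 Pa, τ_CB = 3.42×10^7 Pa; maximum is in AC.
τ_max = T_AC·r/J = 636.8·0.0202/2.62×10^-7 = 4.919×10^7 Pa.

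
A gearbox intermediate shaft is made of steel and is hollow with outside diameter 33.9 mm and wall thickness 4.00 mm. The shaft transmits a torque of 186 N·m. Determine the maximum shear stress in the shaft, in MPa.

J = π(d_o⁴ − d_i⁴)/32 = π(0.0339⁴ − 0.0259⁴)/32 = 8.548×10^-8 m⁴.
τ_max = T·r/J = 186.0 × 0.0169 / 8.548×10^-8 = 3.688×10^7 Pa.

36.9 MPa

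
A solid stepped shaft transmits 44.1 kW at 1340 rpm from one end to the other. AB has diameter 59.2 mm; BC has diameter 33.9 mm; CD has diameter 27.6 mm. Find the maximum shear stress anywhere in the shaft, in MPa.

ω = 2π·1340/60 = 140.3 rad/s, so T = P/ω = 44.1×10³ / 140.3 = 314.3 N·m.
Under the same torque, τ_max = 16T/(πd³) is largest where d is smallest — segment CD (d = 27.6 mm).
τ_max = 16·314.3/(π·(0.0276)³) = 7.613×10^7 Pa.

76.1 MPa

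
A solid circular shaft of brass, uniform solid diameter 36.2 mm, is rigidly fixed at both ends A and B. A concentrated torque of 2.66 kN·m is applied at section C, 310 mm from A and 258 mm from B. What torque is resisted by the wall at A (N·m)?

1210 N·m

With uniform GJ and both ends fixed, compatibility θ_AC = θ_CB gives T_A·a = T_B·b, together with T_A + T_B = T₀.
T_A = T₀·b/(a+b) = 2660·258/568.0 = 1208 N·m; T_B = 1452 N·m.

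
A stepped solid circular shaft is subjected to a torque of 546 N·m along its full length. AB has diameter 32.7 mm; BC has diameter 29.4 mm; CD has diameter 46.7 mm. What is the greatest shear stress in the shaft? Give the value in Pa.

Under the same torque, τ_max = 16T/(πd³) is largest where d is smallest — segment BC (d = 29.4 mm).
τ_max = 16·546.0/(π·(0.0294)³) = 1.094×10^8 Pa.

1.09e8 Pa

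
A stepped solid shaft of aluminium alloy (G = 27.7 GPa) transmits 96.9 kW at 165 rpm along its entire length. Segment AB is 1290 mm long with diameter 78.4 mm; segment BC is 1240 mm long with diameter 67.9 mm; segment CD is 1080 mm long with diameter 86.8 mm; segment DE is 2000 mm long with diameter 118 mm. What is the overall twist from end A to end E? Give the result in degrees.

14.4°

ω = 2π·165/60 = 17.28 rad/s, so T = P/ω = 96.9×10³ / 17.28 = 5608 N·m.
J_AB = π(0.0784)⁴/32 = 3.71×10^-6 m⁴; J_BC = π(0.0679)⁴/32 = 2.09×10^-6 m⁴; J_CD = π(0.0868)⁴/32 = 5.57×10^-6 m⁴; J_DE = π(0.118)⁴/32 = 1.90×10^-5 m⁴.
θ = (T/G)·Σ L_i/J_i = (5608/27.7×10⁹)·(1.29/3.71×10^-6 + 1.24/2.09×10^-6 + 1.08/5.57×10^-6 + 2.00/1.90×10^-5) = 0.2512 rad.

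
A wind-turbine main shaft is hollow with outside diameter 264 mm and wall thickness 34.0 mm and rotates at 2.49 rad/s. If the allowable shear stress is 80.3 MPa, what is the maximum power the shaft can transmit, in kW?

J = π(d_o⁴ − d_i⁴)/32 = π(0.264⁴ − 0.196⁴)/32 = 3.320×10^-4 m⁴.
T_max = τ_allow·J/r = 8.03×10^7 × 3.320×10^-4 / 0.132 = 202000 N·m.
ω = 2.49 rad/s, so P_max = T_max·ω = 5.029×10^5 W.

503 kW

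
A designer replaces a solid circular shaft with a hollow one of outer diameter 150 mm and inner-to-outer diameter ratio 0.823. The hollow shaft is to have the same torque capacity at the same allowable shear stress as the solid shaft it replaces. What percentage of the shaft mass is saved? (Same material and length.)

51.4 %

Equal τ_max and T ⇒ the solid shaft needs d_s³ = d_o³(1−k⁴), so d_s = 150·(1−0.823⁴)^(1/3) = 122.2 mm.
Area ratio A_h/A_s = d_o²(1−k²)/d_s² = (1−k²)/(1−k⁴)^(2/3) = 0.4859.
Mass saving = 1 − 0.4859 = 51.4 %.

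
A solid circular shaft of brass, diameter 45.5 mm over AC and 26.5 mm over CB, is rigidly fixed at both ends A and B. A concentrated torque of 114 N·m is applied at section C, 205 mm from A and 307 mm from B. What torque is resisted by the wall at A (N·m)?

Compatibility: T_A·a/J_AC = T_B·b/J_CB with T_A + T_B = T₀.
J_AC = 4.21×10^-7 m⁴, J_CB = 4.84×10^-8 m⁴, so T_A = T₀·(J_AC/a)/((J_AC/a)+(J_CB/b)) = 105.9 N·m, T_B = 8.134 N·m.

106 N·m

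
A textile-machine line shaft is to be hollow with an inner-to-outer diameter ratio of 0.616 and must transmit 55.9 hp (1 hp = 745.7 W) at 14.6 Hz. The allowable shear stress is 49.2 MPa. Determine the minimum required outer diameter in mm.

ω = 2π·14.6 = 91.73 rad/s, so T = P/ω = 55.9×745.7 / 91.73 = 454.4 N·m.
For a hollow shaft with d_i/d_o = 0.616: τ_max = 16T/(π d_o³ (1−k⁴)), so d_o = [16T/(π τ_allow (1−k⁴))]^(1/3) = [16·454.4/(π·4.92×10^7·0.8560)]^(1/3) = 0.03802 m.

38.0 mm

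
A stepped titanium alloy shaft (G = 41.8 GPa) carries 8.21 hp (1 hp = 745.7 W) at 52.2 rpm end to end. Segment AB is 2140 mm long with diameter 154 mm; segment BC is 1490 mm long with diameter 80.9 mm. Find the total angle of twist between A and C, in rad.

ω = 2π·52.2/60 = 5.466 rad/s, so T = P/ω = 8.21×745.7 / 5.466 = 1120 N·m.
J_AB = π(0.154)⁴/32 = 5.52×10^-5 m⁴; J_BC = π(0.0809)⁴/32 = 4.21×10^-6 m⁴.
θ = (T/G)·Σ L_i/J_i = (1120/41.8×10⁹)·(2.14/5.52×10^-5 + 1.49/4.21×10^-6) = 0.01053 rad.

0.0105 rad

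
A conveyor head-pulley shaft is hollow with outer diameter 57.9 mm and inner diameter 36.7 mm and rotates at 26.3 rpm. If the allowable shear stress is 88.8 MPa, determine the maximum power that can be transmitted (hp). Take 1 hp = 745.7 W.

J = π(d_o⁴ − d_i⁴)/32 = π(0.0579⁴ − 0.0367⁴)/32 = 9.253×10^-7 m⁴.
T_max = τ_allow·J/r = 8.88×10^7 × 9.253×10^-7 / 0.0290 = 2838 N·m.
ω = 2π·26.3/60 = 2.754 rad/s, so P_max = T_max·ω = 7816 W.

10.5 hp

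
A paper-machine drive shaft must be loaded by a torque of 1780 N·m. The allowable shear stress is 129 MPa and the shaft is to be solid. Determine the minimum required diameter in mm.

41.3 mm

For a solid shaft τ_max = 16T/(πd³), so d = (16T/(π τ_allow))^(1/3) = (16·1780/(π·1.29×10^8))^(1/3) = 0.04127 m.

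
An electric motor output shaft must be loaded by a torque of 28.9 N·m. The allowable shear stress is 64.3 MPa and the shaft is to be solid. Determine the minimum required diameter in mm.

For a solid shaft τ_max = 16T/(πd³), so d = (16T/(π τ_allow))^(1/3) = (16·28.90/(π·6.43×10^7))^(1/3) = 0.01318 m.

13.2 mm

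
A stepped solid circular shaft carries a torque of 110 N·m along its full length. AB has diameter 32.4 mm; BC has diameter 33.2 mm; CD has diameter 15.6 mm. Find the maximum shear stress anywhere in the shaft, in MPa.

148 MPa

Under the same torque, τ_max = 16T/(πd³) is largest where d is smallest — segment CD (d = 15.6 mm).
τ_max = 16·110.0/(π·(0.0156)³) = 1.476×10^8 Pa.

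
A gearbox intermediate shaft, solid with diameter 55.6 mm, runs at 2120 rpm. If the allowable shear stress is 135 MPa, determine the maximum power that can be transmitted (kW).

1010 kW

J = πd⁴/32 = π(0.0556)⁴/32 = 9.382×10^-7 m⁴.
T_max = τ_allow·J/r = 1.35×10^8 × 9.382×10^-7 / 0.0278 = 4556 N·m.
ω = 2π·2120/60 = 222.0 rad/s, so P_max = T_max·ω = 1.011×10^6 W.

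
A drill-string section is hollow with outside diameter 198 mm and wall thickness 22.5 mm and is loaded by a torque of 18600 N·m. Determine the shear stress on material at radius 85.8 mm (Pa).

1.64e7 Pa

J = π(d_o⁴ − d_i⁴)/32 = π(0.198⁴ − 0.153⁴)/32 = 9.709×10^-5 m⁴.
Shear stress varies linearly with radius: τ = T·r/J = 18600 × 0.0858 / 9.709×10^-5 = 1.644×10^7 Pa.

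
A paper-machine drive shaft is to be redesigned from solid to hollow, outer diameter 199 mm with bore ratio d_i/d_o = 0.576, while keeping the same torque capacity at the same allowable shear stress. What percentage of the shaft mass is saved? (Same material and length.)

Equal τ_max and T ⇒ the solid shaft needs d_s³ = d_o³(1−k⁴), so d_s = 199·(1−0.576⁴)^(1/3) = 191.4 mm.
Area ratio A_h/A_s = d_o²(1−k²)/d_s² = (1−k²)/(1−k⁴)^(2/3) = 0.7222.
Mass saving = 1 − 0.7222 = 27.8 %.

27.8 %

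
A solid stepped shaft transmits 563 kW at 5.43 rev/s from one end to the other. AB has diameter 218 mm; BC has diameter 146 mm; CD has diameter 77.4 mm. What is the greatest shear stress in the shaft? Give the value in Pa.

1.81e8 Pa

ω = 2π·5.43 = 34.12 rad/s, so T = P/ω = 563×10³ / 34.12 = 16500 N·m.
Under the same torque, τ_max = 16T/(πd³) is largest where d is smallest — segment CD (d = 77.4 mm).
τ_max = 16·16500/(π·(0.0774)³) = 1.812×10^8 Pa.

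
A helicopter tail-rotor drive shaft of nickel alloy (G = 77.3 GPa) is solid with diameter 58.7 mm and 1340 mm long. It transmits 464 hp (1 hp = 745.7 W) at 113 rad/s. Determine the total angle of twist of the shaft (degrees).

ω = 113 rad/s, so T = P/ω = 464×745.7 / 113.0 = 3062 N·m.
J = πd⁴/32 = π(0.0587)⁴/32 = 1.166×10^-6 m⁴.
θ = T·L/(G·J) = 3062 × 1.34 / (77.3×10⁹ × 1.166×10^-6) = 0.04554 rad.

2.61°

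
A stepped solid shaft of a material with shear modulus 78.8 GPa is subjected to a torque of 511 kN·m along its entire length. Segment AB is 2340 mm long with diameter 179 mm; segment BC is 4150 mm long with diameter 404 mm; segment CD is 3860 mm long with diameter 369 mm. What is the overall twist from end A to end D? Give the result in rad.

0.175 rad

J_AB = π(0.179)⁴/32 = 1.01×10^-4 m⁴; J_BC = π(0.404)⁴/32 = 2.62×10^-3 m⁴; J_CD = π(0.369)⁴/32 = 1.82×10^-3 m⁴.
θ = (T/G)·Σ L_i/J_i = (511000/78.8×10⁹)·(2.34/1.01×10^-4 + 4.15/2.62×10^-3 + 3.86/1.82×10^-3) = 0.1746 rad.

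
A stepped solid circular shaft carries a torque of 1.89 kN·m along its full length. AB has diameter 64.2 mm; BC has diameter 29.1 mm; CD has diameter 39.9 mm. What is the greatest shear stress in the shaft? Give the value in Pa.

Under the same torque, τ_max = 16T/(πd³) is largest where d is smallest — segment BC (d = 29.1 mm).
τ_max = 16·1890/(π·(0.0291)³) = 3.906×10^8 Pa.

3.91e8 Pa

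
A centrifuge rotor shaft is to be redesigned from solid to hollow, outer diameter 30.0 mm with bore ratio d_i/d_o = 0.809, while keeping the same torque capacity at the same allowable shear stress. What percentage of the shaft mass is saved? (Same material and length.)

49.8 %

Equal τ_max and T ⇒ the solid shaft needs d_s³ = d_o³(1−k⁴), so d_s = 30.0·(1−0.809⁴)^(1/3) = 24.90 mm.
Area ratio A_h/A_s = d_o²(1−k²)/d_s² = (1−k²)/(1−k⁴)^(2/3) = 0.5016.
Mass saving = 1 − 0.5016 = 49.8 %.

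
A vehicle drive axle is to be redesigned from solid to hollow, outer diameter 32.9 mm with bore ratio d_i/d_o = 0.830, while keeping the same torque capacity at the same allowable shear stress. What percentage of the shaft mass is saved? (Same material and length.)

52.2 %

Equal τ_max and T ⇒ the solid shaft needs d_s³ = d_o³(1−k⁴), so d_s = 32.9·(1−0.830⁴)^(1/3) = 26.55 mm.
Area ratio A_h/A_s = d_o²(1−k²)/d_s² = (1−k²)/(1−k⁴)^(2/3) = 0.4778.
Mass saving = 1 − 0.4778 = 52.2 %.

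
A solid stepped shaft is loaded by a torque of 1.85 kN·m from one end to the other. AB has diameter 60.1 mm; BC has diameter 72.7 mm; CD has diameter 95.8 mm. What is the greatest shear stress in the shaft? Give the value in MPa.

Under the same torque, τ_max = 16T/(πd³) is largest where d is smallest — segment AB (d = 60.1 mm).
τ_max = 16·1850/(π·(0.0601)³) = 4.340×10^7 Pa.

43.4 MPa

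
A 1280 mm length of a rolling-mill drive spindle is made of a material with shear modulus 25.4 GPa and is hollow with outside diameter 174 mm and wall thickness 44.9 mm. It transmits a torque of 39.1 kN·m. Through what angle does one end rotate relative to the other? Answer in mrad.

J = π(d_o⁴ − d_i⁴)/32 = π(0.174⁴ − 0.0842⁴)/32 = 8.506×10^-5 m⁴.
θ = T·L/(G·J) = 39100 × 1.28 / (25.4×10⁹ × 8.506×10^-5) = 0.02317 rad.

23.2 mrad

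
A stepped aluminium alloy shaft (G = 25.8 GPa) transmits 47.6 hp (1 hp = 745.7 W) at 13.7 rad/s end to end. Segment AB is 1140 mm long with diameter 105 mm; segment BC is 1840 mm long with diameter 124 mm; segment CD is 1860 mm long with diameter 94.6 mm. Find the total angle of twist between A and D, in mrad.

ω = 13.7 rad/s, so T = P/ω = 47.6×745.7 / 13.70 = 2591 N·m.
J_AB = π(0.105)⁴/32 = 1.19×10^-5 m⁴; J_BC = π(0.124)⁴/32 = 2.32×10^-5 m⁴; J_CD = π(0.0946)⁴/32 = 7.86×10^-6 m⁴.
θ = (T/G)·Σ L_i/J_i = (2591/25.8×10⁹)·(1.14/1.19×10^-5 + 1.84/2.32×10^-5 + 1.86/7.86×10^-6) = 0.04131 rad.

41.3 mrad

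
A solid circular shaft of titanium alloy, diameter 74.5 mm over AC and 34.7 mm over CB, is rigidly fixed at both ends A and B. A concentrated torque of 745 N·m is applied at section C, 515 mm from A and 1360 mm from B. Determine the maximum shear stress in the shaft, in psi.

1310 psi

Compatibility: T_A·a/J_AC = T_B·b/J_CB with T_A + T_B = T₀.
J_AC = 3.02×10^-6 m⁴, J_CB = 1.42×10^-7 m⁴, so T_A = T₀·(J_AC/a)/((J_AC/a)+(J_CB/b)) = 732.0 N·m, T_B = 13.05 N·m.
τ in each portion: τ_AC = 9.02×10^6 Pa, τ_CB = 1.59×10^6 Pa; maximum is in AC.
τ_max = T_AC·r/J = 732.0·0.0372/3.02×10^-6 = 9.015×10^6 Pa.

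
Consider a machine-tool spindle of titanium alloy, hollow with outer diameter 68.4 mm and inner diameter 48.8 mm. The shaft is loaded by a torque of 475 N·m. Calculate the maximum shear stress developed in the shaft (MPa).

10.2 MPa

J = π(d_o⁴ − d_i⁴)/32 = π(0.0684⁴ − 0.0488⁴)/32 = 1.592×10^-6 m⁴.
τ_max = T·r/J = 475.0 × 0.0342 / 1.592×10^-6 = 1.020×10^7 Pa.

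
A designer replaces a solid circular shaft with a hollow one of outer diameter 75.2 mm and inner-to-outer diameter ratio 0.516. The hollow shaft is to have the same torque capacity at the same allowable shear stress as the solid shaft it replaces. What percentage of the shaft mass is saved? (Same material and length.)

22.9 %

Equal τ_max and T ⇒ the solid shaft needs d_s³ = d_o³(1−k⁴), so d_s = 75.2·(1−0.516⁴)^(1/3) = 73.38 mm.
Area ratio A_h/A_s = d_o²(1−k²)/d_s² = (1−k²)/(1−k⁴)^(2/3) = 0.7706.
Mass saving = 1 − 0.7706 = 22.9 %.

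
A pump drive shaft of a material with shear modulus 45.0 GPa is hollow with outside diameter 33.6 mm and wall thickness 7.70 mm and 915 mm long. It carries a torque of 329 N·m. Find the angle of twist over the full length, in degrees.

J = π(d_o⁴ − d_i⁴)/32 = π(0.0336⁴ − 0.0182⁴)/32 = 1.144×10^-7 m⁴.
θ = T·L/(G·J) = 329.0 × 0.915 / (45.0×10⁹ × 1.144×10^-7) = 0.05850 rad.

3.35°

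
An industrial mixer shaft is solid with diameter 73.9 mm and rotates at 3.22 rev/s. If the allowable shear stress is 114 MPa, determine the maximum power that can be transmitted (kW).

J = πd⁴/32 = π(0.0739)⁴/32 = 2.928×10^-6 m⁴.
T_max = τ_allow·J/r = 1.14×10^8 × 2.928×10^-6 / 0.0370 = 9034 N·m.
ω = 2π·3.22 = 20.23 rad/s, so P_max = T_max·ω = 1.828×10^5 W.

183 kW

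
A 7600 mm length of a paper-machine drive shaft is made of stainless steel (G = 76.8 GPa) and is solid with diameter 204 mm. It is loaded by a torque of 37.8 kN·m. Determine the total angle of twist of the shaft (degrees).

1.26°

J = πd⁴/32 = π(0.204)⁴/32 = 1.700×10^-4 m⁴.
θ = T·L/(G·J) = 37800 × 7.60 / (76.8×10⁹ × 1.700×10^-4) = 0.02200 rad.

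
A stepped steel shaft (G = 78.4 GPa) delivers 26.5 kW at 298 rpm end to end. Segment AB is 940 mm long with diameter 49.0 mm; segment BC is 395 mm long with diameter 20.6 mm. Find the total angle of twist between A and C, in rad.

0.260 rad

ω = 2π·298/60 = 31.21 rad/s, so T = P/ω = 26.5×10³ / 31.21 = 849.2 N·m.
J_AB = π(0.0490)⁴/32 = 5.66×10^-7 m⁴; J_BC = π(0.0206)⁴/32 = 1.77×10^-8 m⁴.
θ = (T/G)·Σ L_i/J_i = (849.2/78.4×10⁹)·(0.940/5.66×10^-7 + 0.395/1.77×10^-8) = 0.2600 rad.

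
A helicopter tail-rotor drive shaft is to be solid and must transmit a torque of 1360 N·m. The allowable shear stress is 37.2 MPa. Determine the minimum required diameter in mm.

For a solid shaft τ_max = 16T/(πd³), so d = (16T/(π τ_allow))^(1/3) = (16·1360/(π·3.72×10^7))^(1/3) = 0.05710 m.

57.1 mm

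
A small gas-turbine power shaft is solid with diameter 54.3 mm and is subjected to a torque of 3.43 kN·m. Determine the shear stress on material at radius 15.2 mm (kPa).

61100 kPa

J = πd⁴/32 = π(0.0543)⁴/32 = 8.535×10^-7 m⁴.
Shear stress varies linearly with radius: τ = T·r/J = 3430 × 0.0152 / 8.535×10^-7 = 6.109×10^7 Pa.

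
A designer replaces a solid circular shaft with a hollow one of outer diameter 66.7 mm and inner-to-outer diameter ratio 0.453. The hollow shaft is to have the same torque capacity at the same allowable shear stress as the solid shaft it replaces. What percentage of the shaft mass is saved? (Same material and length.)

18.2 %

Equal τ_max and T ⇒ the solid shaft needs d_s³ = d_o³(1−k⁴), so d_s = 66.7·(1−0.453⁴)^(1/3) = 65.75 mm.
Area ratio A_h/A_s = d_o²(1−k²)/d_s² = (1−k²)/(1−k⁴)^(2/3) = 0.8179.
Mass saving = 1 − 0.8179 = 18.2 %.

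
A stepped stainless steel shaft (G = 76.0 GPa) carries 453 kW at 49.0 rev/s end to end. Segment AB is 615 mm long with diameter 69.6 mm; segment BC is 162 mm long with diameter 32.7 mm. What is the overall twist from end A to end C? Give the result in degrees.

ω = 2π·49.0 = 307.9 rad/s, so T = P/ω = 453×10³ / 307.9 = 1471 N·m.
J_AB = π(0.0696)⁴/32 = 2.30×10^-6 m⁴; J_BC = π(0.0327)⁴/32 = 1.12×10^-7 m⁴.
θ = (T/G)·Σ L_i/J_i = (1471/76.0×10⁹)·(0.615/2.30×10^-6 + 0.162/1.12×10^-7) = 0.03311 rad.

1.90°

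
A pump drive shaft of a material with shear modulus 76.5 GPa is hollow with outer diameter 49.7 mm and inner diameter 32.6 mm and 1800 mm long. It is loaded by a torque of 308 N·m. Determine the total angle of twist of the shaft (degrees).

J = π(d_o⁴ − d_i⁴)/32 = π(0.0497⁴ − 0.0326⁴)/32 = 4.881×10^-7 m⁴.
θ = T·L/(G·J) = 308.0 × 1.80 / (76.5×10⁹ × 4.881×10^-7) = 0.01485 rad.

0.851°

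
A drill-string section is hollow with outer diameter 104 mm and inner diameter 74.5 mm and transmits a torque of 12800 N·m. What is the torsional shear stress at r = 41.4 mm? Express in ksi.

J = π(d_o⁴ − d_i⁴)/32 = π(0.104⁴ − 0.0745⁴)/32 = 8.461×10^-6 m⁴.
Shear stress varies linearly with radius: τ = T·r/J = 12800 × 0.0414 / 8.461×10^-6 = 6.263×10^7 Pa.

9.08 ksi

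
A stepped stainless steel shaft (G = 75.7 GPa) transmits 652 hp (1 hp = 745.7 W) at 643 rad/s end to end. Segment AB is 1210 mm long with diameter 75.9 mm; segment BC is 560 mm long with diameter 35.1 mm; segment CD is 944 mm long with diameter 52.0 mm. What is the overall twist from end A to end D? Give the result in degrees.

3.12°

ω = 643 rad/s, so T = P/ω = 652×745.7 / 643.0 = 756.1 N·m.
J_AB = π(0.0759)⁴/32 = 3.26×10^-6 m⁴; J_BC = π(0.0351)⁴/32 = 1.49×10^-7 m⁴; J_CD = π(0.0520)⁴/32 = 7.18×10^-7 m⁴.
θ = (T/G)·Σ L_i/J_i = (756.1/75.7×10⁹)·(1.21/3.26×10^-6 + 0.560/1.49×10^-7 + 0.944/7.18×10^-7) = 0.05438 rad.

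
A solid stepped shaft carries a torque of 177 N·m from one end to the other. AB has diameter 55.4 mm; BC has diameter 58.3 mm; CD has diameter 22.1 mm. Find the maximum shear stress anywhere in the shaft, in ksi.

12.1 ksi

Under the same torque, τ_max = 16T/(πd³) is largest where d is smallest — segment CD (d = 22.1 mm).
τ_max = 16·177.0/(π·(0.0221)³) = 8.352×10^7 Pa.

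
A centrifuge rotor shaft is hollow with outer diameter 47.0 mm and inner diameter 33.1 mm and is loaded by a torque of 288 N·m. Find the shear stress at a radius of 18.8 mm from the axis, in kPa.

15000 kPa

J = π(d_o⁴ − d_i⁴)/32 = π(0.0470⁴ − 0.0331⁴)/32 = 3.612×10^-7 m⁴.
Shear stress varies linearly with radius: τ = T·r/J = 288.0 × 0.0188 / 3.612×10^-7 = 1.499×10^7 Pa.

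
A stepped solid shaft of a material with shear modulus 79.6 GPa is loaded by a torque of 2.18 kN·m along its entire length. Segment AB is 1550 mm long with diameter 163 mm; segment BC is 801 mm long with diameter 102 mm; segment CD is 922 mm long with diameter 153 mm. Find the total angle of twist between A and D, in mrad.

J_AB = π(0.163)⁴/32 = 6.93×10^-5 m⁴; J_BC = π(0.102)⁴/32 = 1.06×10^-5 m⁴; J_CD = π(0.153)⁴/32 = 5.38×10^-5 m⁴.
θ = (T/G)·Σ L_i/J_i = (2180/79.6×10⁹)·(1.55/6.93×10^-5 + 0.801/1.06×10^-5 + 0.922/5.38×10^-5) = 3.146×10^-3 rad.

3.15 mrad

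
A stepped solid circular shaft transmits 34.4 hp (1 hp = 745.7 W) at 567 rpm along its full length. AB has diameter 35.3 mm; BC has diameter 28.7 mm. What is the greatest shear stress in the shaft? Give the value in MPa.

93.1 MPa

ω = 2π·567/60 = 59.38 rad/s, so T = P/ω = 34.4×745.7 / 59.38 = 432.0 N·m.
Under the same torque, τ_max = 16T/(πd³) is largest where d is smallest — segment BC (d = 28.7 mm).
τ_max = 16·432.0/(π·(0.0287)³) = 9.308×10^7 Pa.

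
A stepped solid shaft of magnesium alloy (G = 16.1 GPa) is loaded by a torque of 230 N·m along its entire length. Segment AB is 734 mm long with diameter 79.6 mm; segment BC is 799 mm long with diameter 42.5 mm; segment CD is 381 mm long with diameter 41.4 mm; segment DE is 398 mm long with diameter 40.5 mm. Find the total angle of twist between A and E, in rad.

J_AB = π(0.0796)⁴/32 = 3.94×10^-6 m⁴; J_BC = π(0.0425)⁴/32 = 3.20×10^-7 m⁴; J_CD = π(0.0414)⁴/32 = 2.88×10^-7 m⁴; J_DE = π(0.0405)⁴/32 = 2.64×10^-7 m⁴.
θ = (T/G)·Σ L_i/J_i = (230.0/16.1×10⁹)·(0.734/3.94×10^-6 + 0.799/3.20×10^-7 + 0.381/2.88×10^-7 + 0.398/2.64×10^-7) = 0.07870 rad.

0.0787 rad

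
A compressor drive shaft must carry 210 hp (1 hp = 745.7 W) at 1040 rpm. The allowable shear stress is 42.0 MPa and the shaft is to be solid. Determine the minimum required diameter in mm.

55.9 mm

ω = 2π·1040/60 = 108.9 rad/s, so T = P/ω = 210×745.7 / 108.9 = 1438 N·m.
For a solid shaft τ_max = 16T/(πd³), so d = (16T/(π τ_allow))^(1/3) = (16·1438/(π·4.20×10^7))^(1/3) = 0.05587 m.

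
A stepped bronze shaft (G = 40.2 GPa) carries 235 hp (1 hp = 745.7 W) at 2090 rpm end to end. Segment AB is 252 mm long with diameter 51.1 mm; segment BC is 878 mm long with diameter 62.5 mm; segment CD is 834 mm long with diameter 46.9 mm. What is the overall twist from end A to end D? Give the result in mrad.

ω = 2π·2090/60 = 218.9 rad/s, so T = P/ω = 235×745.7 / 218.9 = 800.7 N·m.
J_AB = π(0.0511)⁴/32 = 6.69×10^-7 m⁴; J_BC = π(0.0625)⁴/32 = 1.50×10^-6 m⁴; J_CD = π(0.0469)⁴/32 = 4.75×10^-7 m⁴.
θ = (T/G)·Σ L_i/J_i = (800.7/40.2×10⁹)·(0.252/6.69×10^-7 + 0.878/1.50×10^-6 + 0.834/4.75×10^-7) = 0.05414 rad.

54.1 mrad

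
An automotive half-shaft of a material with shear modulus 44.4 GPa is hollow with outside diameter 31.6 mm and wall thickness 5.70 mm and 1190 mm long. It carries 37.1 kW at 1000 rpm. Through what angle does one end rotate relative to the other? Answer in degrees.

ω = 2π·1000/60 = 104.7 rad/s, so T = P/ω = 37.1×10³ / 104.7 = 354.3 N·m.
J = π(d_o⁴ − d_i⁴)/32 = π(0.0316⁴ − 0.0202⁴)/32 = 8.155×10^-8 m⁴.
θ = T·L/(G·J) = 354.3 × 1.19 / (44.4×10⁹ × 8.155×10^-8) = 0.1164 rad.

6.67°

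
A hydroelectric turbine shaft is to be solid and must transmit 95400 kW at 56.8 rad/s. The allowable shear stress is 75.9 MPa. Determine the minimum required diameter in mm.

ω = 56.8 rad/s, so T = P/ω = 95400×10³ / 56.80 = 1.680e6 N·m.
For a solid shaft τ_max = 16T/(πd³), so d = (16T/(π τ_allow))^(1/3) = (16·1.680e6/(π·7.59×10^7))^(1/3) = 0.4830 m.

483 mm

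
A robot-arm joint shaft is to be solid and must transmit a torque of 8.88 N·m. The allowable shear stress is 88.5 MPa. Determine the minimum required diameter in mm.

For a solid shaft τ_max = 16T/(πd³), so d = (16T/(π τ_allow))^(1/3) = (16·8.880/(π·8.85×10^7))^(1/3) = 0.007995 m.

7.99 mm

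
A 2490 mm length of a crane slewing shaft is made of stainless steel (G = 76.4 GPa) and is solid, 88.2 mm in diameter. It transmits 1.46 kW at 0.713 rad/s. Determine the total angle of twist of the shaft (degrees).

ω = 0.713 rad/s, so T = P/ω = 1.46×10³ / 0.7130 = 2048 N·m.
J = πd⁴/32 = π(0.0882)⁴/32 = 5.941×10^-6 m⁴.
θ = T·L/(G·J) = 2048 × 2.49 / (76.4×10⁹ × 5.941×10^-6) = 0.01123 rad.

0.644°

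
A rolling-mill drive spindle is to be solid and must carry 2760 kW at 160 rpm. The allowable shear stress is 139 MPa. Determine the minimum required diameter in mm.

182 mm

ω = 2π·160/60 = 16.76 rad/s, so T = P/ω = 2760×10³ / 16.76 = 164700 N·m.
For a solid shaft τ_max = 16T/(πd³), so d = (16T/(π τ_allow))^(1/3) = (16·164700/(π·1.39×10^8))^(1/3) = 0.1821 m.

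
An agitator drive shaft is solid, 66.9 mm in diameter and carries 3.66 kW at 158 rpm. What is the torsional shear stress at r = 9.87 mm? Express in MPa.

1.11 MPa

ω = 2π·158/60 = 16.55 rad/s, so T = P/ω = 3.66×10³ / 16.55 = 221.2 N·m.
J = πd⁴/32 = π(0.0669)⁴/32 = 1.967×10^-6 m⁴.
Shear stress varies linearly with radius: τ = T·r/J = 221.2 × 0.00987 / 1.967×10^-6 = 1.110×10^6 Pa.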